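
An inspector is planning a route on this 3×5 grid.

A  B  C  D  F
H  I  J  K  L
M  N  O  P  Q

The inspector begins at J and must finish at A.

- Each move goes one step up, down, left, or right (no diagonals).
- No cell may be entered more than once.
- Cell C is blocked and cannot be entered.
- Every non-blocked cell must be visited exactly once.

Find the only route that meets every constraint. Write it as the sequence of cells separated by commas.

Need to visit all 14 open cells exactly once, starting at J and ending at A.
Route from J: right to K, up to D, right to F, 2× down (reaching Q), 4× left (reaching M), up to H, right to I, up to B, left to A — 13 moves in all.
Check: all 14 open cells covered.

J, K, D, F, L, Q, P, O, N, M, H, I, B, A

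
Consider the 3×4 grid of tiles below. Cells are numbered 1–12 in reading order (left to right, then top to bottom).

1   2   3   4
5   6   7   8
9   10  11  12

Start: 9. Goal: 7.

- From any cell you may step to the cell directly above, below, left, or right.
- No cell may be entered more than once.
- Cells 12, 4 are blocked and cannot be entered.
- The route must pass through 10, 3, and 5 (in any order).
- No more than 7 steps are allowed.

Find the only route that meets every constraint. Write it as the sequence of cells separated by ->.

Any route must reach 10, 3, and 5 and still end at 7 within 7 moves, so the order of the required stops is forced.
Route from 9: right 1 to 10, up 1 to 6, left 1 to 5, up 1 to 1, right 2 to 3, down 1 to 7 — 7 moves in all.
Check: all required cells visited; 7 ≤ 7 moves.

9 -> 10 -> 6 -> 5 -> 1 -> 2 -> 3 -> 7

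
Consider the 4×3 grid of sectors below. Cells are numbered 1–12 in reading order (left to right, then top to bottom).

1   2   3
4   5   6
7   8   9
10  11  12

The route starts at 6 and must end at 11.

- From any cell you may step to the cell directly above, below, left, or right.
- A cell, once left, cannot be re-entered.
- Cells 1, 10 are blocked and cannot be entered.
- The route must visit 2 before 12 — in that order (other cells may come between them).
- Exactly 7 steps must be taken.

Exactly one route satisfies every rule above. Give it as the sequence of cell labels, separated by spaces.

The waypoints must appear in the order 2, 12, with no cell reused.
Route from 6: up 1 to 3, left 1 to 2, down 2 to 8, right 1 to 9, down 1 to 12, left 1 to 11 — 7 moves in all.
Check: order respected (2 at step 2, 12 at step 6); 7 moves as required.

6 3 2 5 8 9 12 11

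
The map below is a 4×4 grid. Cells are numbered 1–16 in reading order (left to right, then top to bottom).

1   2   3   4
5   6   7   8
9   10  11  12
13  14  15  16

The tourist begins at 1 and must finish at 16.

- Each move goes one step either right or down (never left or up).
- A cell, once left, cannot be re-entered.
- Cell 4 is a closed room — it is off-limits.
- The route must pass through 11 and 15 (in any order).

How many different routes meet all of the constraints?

6

A right/down-only route from 1 to 16 makes exactly 3 down-moves and 3 right-moves in some order.
With no other constraints that would be C(6,3) = 20 routes.
A monotone route can only reach the required cells in the order 11, 15, so split there and multiply the segment counts (each segment already excludes blocked cells): 1→11: 6; 11→15: 1; 15→16: 1; product = 6.
That gives 6 routes.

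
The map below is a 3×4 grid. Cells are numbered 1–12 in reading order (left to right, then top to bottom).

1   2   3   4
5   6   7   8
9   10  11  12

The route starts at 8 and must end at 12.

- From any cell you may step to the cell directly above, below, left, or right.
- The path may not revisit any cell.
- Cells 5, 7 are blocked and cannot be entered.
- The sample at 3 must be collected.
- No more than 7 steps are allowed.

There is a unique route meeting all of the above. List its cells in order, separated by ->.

The 7-move cap with required stops at 3 leaves no slack for detours.
Route from 8: up to 4, 2× left (reaching 2), 2× down (reaching 10), 2× right (reaching 12) — 7 moves in all.
Check: all required cells visited; 7 ≤ 7 moves.

8 -> 4 -> 3 -> 2 -> 6 -> 10 -> 11 -> 12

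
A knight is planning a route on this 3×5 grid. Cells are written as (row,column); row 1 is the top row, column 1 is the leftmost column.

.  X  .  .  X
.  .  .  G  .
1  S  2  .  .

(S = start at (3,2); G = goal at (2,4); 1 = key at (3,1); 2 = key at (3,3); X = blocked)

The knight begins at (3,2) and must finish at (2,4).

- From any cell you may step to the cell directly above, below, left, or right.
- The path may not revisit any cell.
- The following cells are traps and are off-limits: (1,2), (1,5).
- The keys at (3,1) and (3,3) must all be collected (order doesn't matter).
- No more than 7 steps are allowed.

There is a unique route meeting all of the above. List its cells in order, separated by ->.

Any route must reach (3,1) and (3,3) and still end at (2,4) within 7 moves, so the order of the required stops is forced.
Route from (3,2): left to (3,1), up to (2,1), 2× right (reaching (2,3)), down to (3,3), right to (3,4), up to (2,4) — 7 moves in all.
Check: all required cells visited; 7 ≤ 7 moves.

(3,2) -> (3,1) -> (2,1) -> (2,2) -> (2,3) -> (3,3) -> (3,4) -> (2,4)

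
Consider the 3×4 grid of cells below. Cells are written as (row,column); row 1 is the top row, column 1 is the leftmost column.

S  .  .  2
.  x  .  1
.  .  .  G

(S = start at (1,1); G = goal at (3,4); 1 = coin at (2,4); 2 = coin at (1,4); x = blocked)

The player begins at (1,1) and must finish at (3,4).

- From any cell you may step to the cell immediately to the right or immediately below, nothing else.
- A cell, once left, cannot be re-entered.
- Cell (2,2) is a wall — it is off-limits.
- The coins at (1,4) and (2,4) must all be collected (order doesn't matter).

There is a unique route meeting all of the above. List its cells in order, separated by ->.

(1,1) -> (1,2) -> (1,3) -> (1,4) -> (2,4) -> (3,4)

Moves only go right or down, so the column and row indices never decrease.
Route from (1,1): 3× right (reaching (1,4)), 2× down (reaching (3,4)) — 5 moves in all.
Check: all required cells visited.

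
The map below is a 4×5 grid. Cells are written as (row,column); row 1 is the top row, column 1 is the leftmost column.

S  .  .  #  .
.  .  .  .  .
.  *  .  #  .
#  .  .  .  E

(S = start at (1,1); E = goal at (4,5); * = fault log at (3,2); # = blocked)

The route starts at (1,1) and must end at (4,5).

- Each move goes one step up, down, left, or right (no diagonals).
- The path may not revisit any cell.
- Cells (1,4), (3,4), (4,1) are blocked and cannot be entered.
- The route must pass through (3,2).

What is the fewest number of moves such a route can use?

7

Any route passes through (3,2) somewhere between (1,1) and (4,5). Summing Manhattan distances along the two legs ((1,1) → (3,2) → (4,5)) gives a lower bound of 3 + 4 = 7 moves.
A route of 7 moves achieves this: (1,1) → (2,1) → (3,1) → (3,2) → (4,2) → (4,3) → (4,4) → (4,5).
Since 7 matches the lower bound, it is optimal.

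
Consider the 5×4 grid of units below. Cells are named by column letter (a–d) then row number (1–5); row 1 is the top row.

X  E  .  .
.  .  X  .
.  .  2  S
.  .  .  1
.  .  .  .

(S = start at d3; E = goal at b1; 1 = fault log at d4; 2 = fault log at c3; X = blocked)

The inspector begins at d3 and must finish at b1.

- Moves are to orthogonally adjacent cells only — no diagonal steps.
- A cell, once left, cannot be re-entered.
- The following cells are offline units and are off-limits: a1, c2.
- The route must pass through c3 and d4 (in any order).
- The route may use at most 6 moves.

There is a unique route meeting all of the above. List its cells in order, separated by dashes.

d3 - d4 - c4 - c3 - b3 - b2 - b1

Any route must reach c3 and d4 and still end at b1 within 6 moves, so the order of the required stops is forced.
Route from d3: down 1 to d4, left 1 to c4, up 1 to c3, left 1 to b3, up 2 to b1 — 6 moves in all.
Check: all required cells visited; 6 ≤ 6 moves.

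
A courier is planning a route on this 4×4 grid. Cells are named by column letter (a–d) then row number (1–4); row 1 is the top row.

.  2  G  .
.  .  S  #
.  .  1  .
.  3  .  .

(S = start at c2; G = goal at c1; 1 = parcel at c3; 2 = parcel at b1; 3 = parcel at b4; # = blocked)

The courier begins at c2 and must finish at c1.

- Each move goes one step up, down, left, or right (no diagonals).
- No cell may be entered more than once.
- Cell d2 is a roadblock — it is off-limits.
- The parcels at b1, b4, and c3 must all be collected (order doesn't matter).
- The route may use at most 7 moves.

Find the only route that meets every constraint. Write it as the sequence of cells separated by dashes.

Any route must reach b1, b4, and c3 and still end at c1 within 7 moves, so the order of the required stops is forced.
Route from c2: 2× down (reaching c4), left to b4, 3× up (reaching b1), right to c1 — 7 moves in all.
Check: all required cells visited; 7 ≤ 7 moves.

c2 - c3 - c4 - b4 - b3 - b2 - b1 - c1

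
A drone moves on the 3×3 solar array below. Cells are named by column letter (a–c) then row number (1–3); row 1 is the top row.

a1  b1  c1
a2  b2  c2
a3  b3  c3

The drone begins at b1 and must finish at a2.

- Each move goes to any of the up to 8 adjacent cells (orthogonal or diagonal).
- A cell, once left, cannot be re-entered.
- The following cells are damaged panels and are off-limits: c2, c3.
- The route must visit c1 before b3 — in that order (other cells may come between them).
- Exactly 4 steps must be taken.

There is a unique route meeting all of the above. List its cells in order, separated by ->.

b1 -> c1 -> b2 -> b3 -> a2

The waypoints must appear in the order c1, b3, with no cell reused.
Route from b1: right to c1, down-left to b2, down to b3, up-left to a2 — 4 moves in all.
Check: order respected (c1 at step 1, b3 at step 3); 4 moves as required.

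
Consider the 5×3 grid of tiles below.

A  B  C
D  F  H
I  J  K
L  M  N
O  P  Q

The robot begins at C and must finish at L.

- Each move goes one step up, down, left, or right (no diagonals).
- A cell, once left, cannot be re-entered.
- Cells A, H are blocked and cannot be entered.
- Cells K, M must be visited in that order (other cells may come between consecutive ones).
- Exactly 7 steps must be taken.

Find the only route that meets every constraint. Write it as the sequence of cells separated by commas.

C, B, F, J, K, N, M, L

The waypoints must appear in the order K, M, with no cell reused.
Route from C: left 1 to B, down 2 to J, right 1 to K, down 1 to N, left 2 to L — 7 moves in all.
Check: order respected (K at step 4, M at step 6); 7 moves as required.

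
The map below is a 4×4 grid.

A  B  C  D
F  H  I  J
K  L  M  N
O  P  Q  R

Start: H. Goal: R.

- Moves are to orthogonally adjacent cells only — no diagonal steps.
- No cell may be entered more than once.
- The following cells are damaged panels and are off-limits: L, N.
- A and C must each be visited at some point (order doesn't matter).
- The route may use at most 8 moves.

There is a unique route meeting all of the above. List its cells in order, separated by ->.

The 8-move cap with required stops at A, C leaves no slack for detours.
Route from H: left to F, up to A, 2× right (reaching C), 3× down (reaching Q), right to R — 8 moves in all.
Check: all required cells visited; 8 ≤ 8 moves.

H -> F -> A -> B -> C -> I -> M -> Q -> R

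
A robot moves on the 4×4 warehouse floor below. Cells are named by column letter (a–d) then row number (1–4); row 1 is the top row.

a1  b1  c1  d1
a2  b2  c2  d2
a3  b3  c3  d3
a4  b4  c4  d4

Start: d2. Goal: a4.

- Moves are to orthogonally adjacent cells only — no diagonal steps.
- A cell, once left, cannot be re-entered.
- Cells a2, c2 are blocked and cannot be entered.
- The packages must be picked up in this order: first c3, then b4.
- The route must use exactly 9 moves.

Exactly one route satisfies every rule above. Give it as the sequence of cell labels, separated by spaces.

d2 d1 c1 b1 b2 b3 c3 c4 b4 a4

The waypoints must appear in the order c3, b4, with no cell reused.
Route from d2: up 1 to d1, left 2 to b1, down 2 to b3, right 1 to c3, down 1 to c4, left 2 to a4 — 9 moves in all.
Check: order respected (c3 at step 6, b4 at step 8); 9 moves as required.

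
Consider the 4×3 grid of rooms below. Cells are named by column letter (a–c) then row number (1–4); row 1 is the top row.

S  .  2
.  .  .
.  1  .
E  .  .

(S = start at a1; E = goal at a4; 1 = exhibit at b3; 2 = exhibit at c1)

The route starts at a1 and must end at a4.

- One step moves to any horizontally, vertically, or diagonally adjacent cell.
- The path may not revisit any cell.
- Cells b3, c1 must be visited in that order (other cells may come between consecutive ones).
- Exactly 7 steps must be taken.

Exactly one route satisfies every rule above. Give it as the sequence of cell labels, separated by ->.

The waypoints must appear in the order b3, c1, with no cell reused.
Route from a1: down 1 to a2, down-right 1 to b3, up-right 1 to c2, up 1 to c1, down-left 2 to a3, down 1 to a4 — 7 moves in all.
Check: order respected (1 at step 2, 2 at step 4); 7 moves as required.

a1 -> a2 -> b3 -> c2 -> c1 -> b2 -> a3 -> a4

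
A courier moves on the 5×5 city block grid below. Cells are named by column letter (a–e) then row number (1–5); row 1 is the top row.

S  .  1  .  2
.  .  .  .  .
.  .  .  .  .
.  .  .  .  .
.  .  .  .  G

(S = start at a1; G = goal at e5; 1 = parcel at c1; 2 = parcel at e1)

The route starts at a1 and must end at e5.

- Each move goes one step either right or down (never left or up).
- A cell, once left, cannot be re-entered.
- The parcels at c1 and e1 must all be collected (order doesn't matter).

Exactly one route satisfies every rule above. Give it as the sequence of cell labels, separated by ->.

a1 -> b1 -> c1 -> d1 -> e1 -> e2 -> e3 -> e4 -> e5

Moves only go right or down, so the column and row indices never decrease.
Route from a1: right 4 to e1, down 4 to e5 — 8 moves in all.
Check: all required cells visited.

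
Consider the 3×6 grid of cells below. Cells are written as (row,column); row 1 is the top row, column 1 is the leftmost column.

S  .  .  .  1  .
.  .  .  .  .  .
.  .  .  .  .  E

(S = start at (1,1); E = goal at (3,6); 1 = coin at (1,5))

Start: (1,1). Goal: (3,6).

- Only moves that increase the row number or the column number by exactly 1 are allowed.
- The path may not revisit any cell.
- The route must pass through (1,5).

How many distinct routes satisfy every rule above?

3

A right/down-only route from (1,1) to (3,6) makes exactly 2 down-moves and 5 right-moves in some order.
With no other constraints that would be C(7,2) = 21 routes.
Split at (1,5) and multiply the segment counts: (1,1)→(1,5): 1; (1,5)→(3,6): 3; product = 3.
That gives 3 routes.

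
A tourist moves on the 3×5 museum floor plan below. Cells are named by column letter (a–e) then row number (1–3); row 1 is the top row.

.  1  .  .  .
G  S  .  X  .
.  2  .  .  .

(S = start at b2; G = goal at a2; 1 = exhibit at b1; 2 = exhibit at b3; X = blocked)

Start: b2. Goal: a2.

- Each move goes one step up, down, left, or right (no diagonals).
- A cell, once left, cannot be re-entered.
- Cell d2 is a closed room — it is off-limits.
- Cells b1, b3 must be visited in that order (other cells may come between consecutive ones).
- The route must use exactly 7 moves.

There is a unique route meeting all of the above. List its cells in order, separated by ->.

b2 -> b1 -> c1 -> c2 -> c3 -> b3 -> a3 -> a2

The waypoints must appear in the order b1, b3, with no cell reused.
Route from b2: up 1 to b1, right 1 to c1, down 2 to c3, left 2 to a3, up 1 to a2 — 7 moves in all.
Check: order respected (1 at step 1, 2 at step 5); 7 moves as required.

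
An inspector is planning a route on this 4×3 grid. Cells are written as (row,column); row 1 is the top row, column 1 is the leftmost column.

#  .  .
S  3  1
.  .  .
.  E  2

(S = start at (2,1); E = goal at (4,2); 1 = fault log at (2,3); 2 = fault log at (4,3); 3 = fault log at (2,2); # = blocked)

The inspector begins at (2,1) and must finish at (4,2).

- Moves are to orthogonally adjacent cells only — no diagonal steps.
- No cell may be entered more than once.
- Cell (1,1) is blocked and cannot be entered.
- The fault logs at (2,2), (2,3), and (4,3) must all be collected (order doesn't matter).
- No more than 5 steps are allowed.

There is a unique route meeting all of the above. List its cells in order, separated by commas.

Any route must reach (2,2), (2,3), and (4,3) and still end at (4,2) within 5 moves, so the order of the required stops is forced.
Route from (2,1): 2× right (reaching (2,3)), 2× down (reaching (4,3)), left to (4,2) — 5 moves in all.
Check: all required cells visited; 5 ≤ 5 moves.

(2,1), (2,2), (2,3), (3,3), (4,3), (4,2)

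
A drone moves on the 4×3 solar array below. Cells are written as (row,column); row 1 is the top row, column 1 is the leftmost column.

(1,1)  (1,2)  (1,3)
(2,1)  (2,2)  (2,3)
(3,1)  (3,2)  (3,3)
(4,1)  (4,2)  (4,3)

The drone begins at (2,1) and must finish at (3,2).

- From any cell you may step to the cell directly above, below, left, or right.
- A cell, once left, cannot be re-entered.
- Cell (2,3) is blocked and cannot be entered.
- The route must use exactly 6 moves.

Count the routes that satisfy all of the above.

Need simple routes of exactly 6 moves from (2,1) to (3,2) (Manhattan distance 2, so 2 moves are spent on a detour and 2 undoing it).
Enumerating: (2,1) (3,1) (4,1) (4,2) (4,3) (3,3) (3,2).
That gives 1 route.

1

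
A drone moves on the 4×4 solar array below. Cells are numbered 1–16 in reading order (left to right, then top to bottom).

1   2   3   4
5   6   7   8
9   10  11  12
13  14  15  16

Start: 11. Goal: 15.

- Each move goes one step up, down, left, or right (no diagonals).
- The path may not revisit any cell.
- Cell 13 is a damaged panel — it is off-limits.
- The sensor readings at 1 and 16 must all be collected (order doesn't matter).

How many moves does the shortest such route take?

11

Any route passes through 1 and 16 in some order between 11 and 15. Summing Manhattan distances along each leg and taking the cheapest ordering (11 → 1 → 16 → 15) gives a lower bound of 4 + 6 + 1 = 11 moves.
A route of 11 moves achieves this: 11 → 7 → 6 → 5 → 1 → 2 → 3 → 4 → 8 → 12 → 16 → 15.
Since 11 matches the lower bound, it is optimal.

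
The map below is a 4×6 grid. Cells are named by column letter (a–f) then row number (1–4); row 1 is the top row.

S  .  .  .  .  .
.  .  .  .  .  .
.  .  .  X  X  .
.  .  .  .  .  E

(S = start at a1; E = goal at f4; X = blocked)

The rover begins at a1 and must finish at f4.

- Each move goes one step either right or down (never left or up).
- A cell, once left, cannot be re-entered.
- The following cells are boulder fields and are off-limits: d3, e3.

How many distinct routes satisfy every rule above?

16

A right/down-only route from a1 to f4 makes exactly 3 down-moves and 5 right-moves in some order.
With no other constraints that would be C(8,3) = 56 routes.
Subtract routes through each blocked cell (inclusion–exclusion for overlaps): − through d3: 30 − through e3: 30 + through d3&e3: 20 → 16.
That gives 16 routes.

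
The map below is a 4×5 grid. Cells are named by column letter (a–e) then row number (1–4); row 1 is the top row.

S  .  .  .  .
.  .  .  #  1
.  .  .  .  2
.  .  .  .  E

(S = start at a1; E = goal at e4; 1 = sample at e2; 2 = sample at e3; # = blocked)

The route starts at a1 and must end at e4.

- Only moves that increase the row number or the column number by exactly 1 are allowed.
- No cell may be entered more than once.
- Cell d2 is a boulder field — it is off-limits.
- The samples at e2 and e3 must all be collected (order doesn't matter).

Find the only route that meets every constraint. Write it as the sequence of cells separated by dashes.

Moves only go right or down, so the column and row indices never decrease.
Route from a1: right 4 to e1, down 3 to e4 — 7 moves in all.
Check: all required cells visited.

a1 - b1 - c1 - d1 - e1 - e2 - e3 - e4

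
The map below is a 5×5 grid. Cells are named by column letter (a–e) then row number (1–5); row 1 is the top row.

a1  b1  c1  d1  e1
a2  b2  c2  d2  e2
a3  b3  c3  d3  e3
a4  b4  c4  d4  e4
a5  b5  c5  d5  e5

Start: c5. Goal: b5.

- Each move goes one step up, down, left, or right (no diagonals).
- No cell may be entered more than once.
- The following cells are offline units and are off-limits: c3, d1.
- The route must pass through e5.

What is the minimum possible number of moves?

7

Any route passes through e5 somewhere between c5 and b5. Summing Manhattan distances along the two legs (c5 → e5 → b5) gives a lower bound of 2 + 3 = 5 moves.
The shortest route satisfying every rule uses 7 moves: c5 → d5 → e5 → e4 → d4 → c4 → b4 → b5.
The bound of 5 isn't tight here; checking systematically, no route of length 5 through 6 satisfies every constraint, so 7 is the minimum.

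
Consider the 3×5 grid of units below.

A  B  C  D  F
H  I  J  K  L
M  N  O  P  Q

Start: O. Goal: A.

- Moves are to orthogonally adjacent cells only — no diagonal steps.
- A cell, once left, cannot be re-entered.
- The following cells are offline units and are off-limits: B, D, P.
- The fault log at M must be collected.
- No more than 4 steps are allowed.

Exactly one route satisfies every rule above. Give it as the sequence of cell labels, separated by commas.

O, N, M, H, A

Any route must reach M and still end at A within 4 moves, so the order of the required stops is forced.
Route from O: 2× left (reaching M), 2× up (reaching A) — 4 moves in all.
Check: all required cells visited; 4 ≤ 4 moves.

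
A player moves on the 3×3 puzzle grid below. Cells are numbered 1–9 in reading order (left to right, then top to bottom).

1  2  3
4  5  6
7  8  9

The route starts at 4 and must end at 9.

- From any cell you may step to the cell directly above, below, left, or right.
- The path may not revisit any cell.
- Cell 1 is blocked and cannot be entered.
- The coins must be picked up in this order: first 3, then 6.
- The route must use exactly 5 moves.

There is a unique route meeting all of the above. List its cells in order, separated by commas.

The waypoints must appear in the order 3, 6, with no cell reused.
Route from 4: right to 5, up to 2, right to 3, 2× down (reaching 9) — 5 moves in all.
Check: order respected (3 at step 3, 6 at step 4); 5 moves as required.

4, 5, 2, 3, 6, 9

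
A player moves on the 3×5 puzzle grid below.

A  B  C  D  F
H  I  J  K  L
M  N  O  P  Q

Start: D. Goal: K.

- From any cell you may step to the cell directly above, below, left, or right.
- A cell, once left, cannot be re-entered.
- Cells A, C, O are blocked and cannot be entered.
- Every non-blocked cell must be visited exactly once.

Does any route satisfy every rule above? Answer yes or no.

no

Cell B has only one open neighbour but is neither the start nor the goal, so a Hamiltonian route would have to both enter and leave it through the same neighbour — impossible without revisiting.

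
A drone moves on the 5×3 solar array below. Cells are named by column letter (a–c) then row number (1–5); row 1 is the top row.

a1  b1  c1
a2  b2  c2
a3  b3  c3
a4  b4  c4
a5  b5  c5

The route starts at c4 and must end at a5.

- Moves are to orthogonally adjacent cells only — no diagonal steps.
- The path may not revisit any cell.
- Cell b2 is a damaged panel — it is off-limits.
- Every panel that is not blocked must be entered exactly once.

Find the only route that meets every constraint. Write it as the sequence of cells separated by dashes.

c4 - c5 - b5 - b4 - b3 - c3 - c2 - c1 - b1 - a1 - a2 - a3 - a4 - a5

Need to visit all 14 open cells exactly once, starting at c4 and ending at a5.
Cell c1 has only two open neighbours (c2 and b1), so the path must pass straight through it: one of those is the cell it's entered from and the other is where it exits.
Route from c4: down to c5, left to b5, 2× up (reaching b3), right to c3, 2× up (reaching c1), 2× left (reaching a1), 4× down (reaching a5) — 13 moves in all.
Check: all 14 open cells covered.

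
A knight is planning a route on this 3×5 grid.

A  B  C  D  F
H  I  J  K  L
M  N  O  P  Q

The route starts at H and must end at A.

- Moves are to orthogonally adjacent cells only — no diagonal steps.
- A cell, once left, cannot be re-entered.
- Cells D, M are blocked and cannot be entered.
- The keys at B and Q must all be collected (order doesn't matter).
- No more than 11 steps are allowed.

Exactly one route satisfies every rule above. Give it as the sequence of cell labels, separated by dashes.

Any route must reach B and Q and still end at A within 11 moves, so the order of the required stops is forced.
Route from H: right to I, down to N, 3× right (reaching Q), up to L, 2× left (reaching J), up to C, 2× left (reaching A) — 11 moves in all.
Check: all required cells visited; 11 ≤ 11 moves.

H - I - N - O - P - Q - L - K - J - C - B - A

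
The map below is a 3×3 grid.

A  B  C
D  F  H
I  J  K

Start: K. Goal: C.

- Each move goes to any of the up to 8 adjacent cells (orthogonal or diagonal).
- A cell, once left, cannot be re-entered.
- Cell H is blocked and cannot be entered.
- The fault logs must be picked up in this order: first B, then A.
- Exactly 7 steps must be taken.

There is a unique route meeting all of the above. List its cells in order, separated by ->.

The waypoints must appear in the order B, A, with no cell reused.
Route from K: 2× left (reaching I), up to D, up-right to B, left to A, down-right to F, up-right to C — 7 moves in all.
Check: order respected (B at step 4, A at step 5); 7 moves as required.

K -> J -> I -> D -> B -> A -> F -> C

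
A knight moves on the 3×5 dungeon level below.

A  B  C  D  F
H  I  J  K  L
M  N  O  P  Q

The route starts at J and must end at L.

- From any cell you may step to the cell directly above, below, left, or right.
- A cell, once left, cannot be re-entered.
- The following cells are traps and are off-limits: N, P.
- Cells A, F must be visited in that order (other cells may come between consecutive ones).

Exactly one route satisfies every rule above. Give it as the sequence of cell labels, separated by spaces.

J I H A B C D F L

The waypoints must appear in the order A, F, with no cell reused.
Route from J: 2× left (reaching H), up to A, 4× right (reaching F), down to L — 8 moves in all.
Check: order respected (A at step 3, F at step 7).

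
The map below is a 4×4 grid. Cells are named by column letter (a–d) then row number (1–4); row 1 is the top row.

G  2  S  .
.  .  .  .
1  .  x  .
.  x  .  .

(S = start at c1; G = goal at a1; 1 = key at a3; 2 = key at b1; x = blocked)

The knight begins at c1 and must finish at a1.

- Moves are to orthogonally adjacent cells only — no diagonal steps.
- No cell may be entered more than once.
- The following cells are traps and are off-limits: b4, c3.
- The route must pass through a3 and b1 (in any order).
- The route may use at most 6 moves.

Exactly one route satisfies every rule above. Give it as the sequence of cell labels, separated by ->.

c1 -> b1 -> b2 -> b3 -> a3 -> a2 -> a1

The budget equals the shortest possible length, so every move has to be on a shortest route through the required cells.
Route from c1: left 1 to b1, down 2 to b3, left 1 to a3, up 2 to a1 — 6 moves in all.
Check: all required cells visited; 6 ≤ 6 moves.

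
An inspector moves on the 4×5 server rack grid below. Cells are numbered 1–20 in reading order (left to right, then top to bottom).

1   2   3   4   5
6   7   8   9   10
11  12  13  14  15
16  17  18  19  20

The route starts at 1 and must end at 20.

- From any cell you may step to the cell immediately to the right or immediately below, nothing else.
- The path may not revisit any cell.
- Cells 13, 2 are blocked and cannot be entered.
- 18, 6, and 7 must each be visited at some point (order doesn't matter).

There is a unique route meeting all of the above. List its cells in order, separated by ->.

Moves only go right or down, so the column and row indices never decrease.
Route from 1: down to 6, right to 7, 2× down (reaching 17), 3× right (reaching 20) — 7 moves in all.
Check: all required cells visited.

1 -> 6 -> 7 -> 12 -> 17 -> 18 -> 19 -> 20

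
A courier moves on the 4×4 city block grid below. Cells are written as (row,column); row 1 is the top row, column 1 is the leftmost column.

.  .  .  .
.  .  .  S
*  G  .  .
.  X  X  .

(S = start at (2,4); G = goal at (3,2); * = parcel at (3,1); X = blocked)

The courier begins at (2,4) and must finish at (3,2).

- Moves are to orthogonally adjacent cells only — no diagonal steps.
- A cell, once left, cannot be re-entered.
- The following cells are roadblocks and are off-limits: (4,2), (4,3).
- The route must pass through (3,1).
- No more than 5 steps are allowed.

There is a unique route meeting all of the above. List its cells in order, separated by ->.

The budget equals the shortest possible length, so every move has to be on a shortest route through the required cells.
Route from (2,4): 3× left (reaching (2,1)), down to (3,1), right to (3,2) — 5 moves in all.
Check: all required cells visited; 5 ≤ 5 moves.

(2,4) -> (2,3) -> (2,2) -> (2,1) -> (3,1) -> (3,2)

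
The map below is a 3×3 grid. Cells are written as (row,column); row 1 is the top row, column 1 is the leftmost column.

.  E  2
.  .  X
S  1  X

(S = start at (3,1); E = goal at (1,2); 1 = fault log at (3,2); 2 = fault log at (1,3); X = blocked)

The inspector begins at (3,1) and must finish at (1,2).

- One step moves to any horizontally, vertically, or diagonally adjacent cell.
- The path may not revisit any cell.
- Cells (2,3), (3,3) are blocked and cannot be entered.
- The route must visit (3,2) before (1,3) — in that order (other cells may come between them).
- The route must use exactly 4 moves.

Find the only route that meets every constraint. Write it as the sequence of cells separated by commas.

(3,1), (3,2), (2,2), (1,3), (1,2)

The waypoints must appear in the order (3,2), (1,3), with no cell reused.
Route from (3,1): right 1 to (3,2), up 1 to (2,2), up-right 1 to (1,3), left 1 to (1,2) — 4 moves in all.
Check: order respected (1 at step 1, 2 at step 3); 4 moves as required.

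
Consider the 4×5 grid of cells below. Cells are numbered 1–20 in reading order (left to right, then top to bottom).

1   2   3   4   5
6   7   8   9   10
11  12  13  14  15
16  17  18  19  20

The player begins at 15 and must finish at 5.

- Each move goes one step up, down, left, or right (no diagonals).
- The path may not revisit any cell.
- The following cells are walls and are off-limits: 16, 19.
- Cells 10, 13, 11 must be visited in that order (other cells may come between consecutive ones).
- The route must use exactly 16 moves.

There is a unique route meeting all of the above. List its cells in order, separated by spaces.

15 10 9 14 13 18 17 12 11 6 1 2 7 8 3 4 5

The waypoints must appear in the order 10, 13, 11, with no cell reused.
Route from 15: up 1 to 10, left 1 to 9, down 1 to 14, left 1 to 13, down 1 to 18, left 1 to 17, up 1 to 12, left 1 to 11, up 2 to 1, right 1 to 2, down 1 to 7, right 1 to 8, up 1 to 3, right 2 to 5 — 16 moves in all.
Check: order respected (10 at step 1, 13 at step 4, 11 at step 8); 16 moves as required.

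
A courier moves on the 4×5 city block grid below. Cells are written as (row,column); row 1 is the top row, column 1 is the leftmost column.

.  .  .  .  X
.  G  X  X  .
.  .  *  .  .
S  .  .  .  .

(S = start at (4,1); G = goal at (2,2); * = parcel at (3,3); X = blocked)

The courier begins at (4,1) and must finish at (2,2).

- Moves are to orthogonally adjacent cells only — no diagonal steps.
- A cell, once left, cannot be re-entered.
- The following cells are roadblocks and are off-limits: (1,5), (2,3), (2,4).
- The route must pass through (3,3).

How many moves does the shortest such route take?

5

Any route passes through (3,3) somewhere between (4,1) and (2,2). Summing Manhattan distances along the two legs ((4,1) → (3,3) → (2,2)) gives a lower bound of 3 + 2 = 5 moves.
A route of 5 moves achieves this: (4,1) → (4,2) → (4,3) → (3,3) → (3,2) → (2,2).
Since 5 matches the lower bound, it is optimal.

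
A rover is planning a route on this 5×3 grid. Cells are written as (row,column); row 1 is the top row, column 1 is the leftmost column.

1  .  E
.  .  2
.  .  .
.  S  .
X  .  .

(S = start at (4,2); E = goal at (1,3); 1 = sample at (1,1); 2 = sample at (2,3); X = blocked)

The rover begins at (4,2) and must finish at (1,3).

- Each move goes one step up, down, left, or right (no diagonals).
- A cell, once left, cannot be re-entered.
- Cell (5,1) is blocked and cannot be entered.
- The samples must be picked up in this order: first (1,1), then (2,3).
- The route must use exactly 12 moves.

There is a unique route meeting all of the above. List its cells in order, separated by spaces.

The waypoints must appear in the order (1,1), (2,3), with no cell reused.
Route from (4,2): down to (5,2), right to (5,3), 2× up (reaching (3,3)), 2× left (reaching (3,1)), 2× up (reaching (1,1)), right to (1,2), down to (2,2), right to (2,3), up to (1,3) — 12 moves in all.
Check: order respected (1 at step 8, 2 at step 11); 12 moves as required.

(4,2) (5,2) (5,3) (4,3) (3,3) (3,2) (3,1) (2,1) (1,1) (1,2) (2,2) (2,3) (1,3)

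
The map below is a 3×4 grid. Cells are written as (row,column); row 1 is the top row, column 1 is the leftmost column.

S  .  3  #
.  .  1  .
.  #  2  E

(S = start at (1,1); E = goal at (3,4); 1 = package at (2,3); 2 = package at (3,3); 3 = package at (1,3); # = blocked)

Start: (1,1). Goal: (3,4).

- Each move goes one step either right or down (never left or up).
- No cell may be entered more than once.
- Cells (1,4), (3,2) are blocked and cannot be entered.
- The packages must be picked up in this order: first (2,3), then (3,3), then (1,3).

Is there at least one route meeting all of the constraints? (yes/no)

no

(1,3) lies above (3,3), so going from (3,3) to (1,3) would need an upward move — but moves only go right/down, so (3,3) cannot be visited before (1,3).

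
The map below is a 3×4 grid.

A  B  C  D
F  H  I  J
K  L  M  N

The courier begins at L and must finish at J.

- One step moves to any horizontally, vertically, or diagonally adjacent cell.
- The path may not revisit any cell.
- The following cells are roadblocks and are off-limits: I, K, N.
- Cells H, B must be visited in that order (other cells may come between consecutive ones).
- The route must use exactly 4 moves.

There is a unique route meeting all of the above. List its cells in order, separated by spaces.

L H B C J

The waypoints must appear in the order H, B, with no cell reused.
Route from L: 2× up (reaching B), right to C, down-right to J — 4 moves in all.
Check: order respected (H at step 1, B at step 2); 4 moves as required.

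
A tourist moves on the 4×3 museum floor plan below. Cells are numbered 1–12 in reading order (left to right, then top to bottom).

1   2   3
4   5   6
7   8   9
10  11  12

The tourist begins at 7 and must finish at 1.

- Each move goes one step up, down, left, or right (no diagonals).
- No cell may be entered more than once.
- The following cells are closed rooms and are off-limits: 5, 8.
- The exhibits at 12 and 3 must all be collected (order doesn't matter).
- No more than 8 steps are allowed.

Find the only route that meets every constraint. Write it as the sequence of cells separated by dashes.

The budget equals the shortest possible length, so every move has to be on a shortest route through the required cells.
Route from 7: down 1 to 10, right 2 to 12, up 3 to 3, left 2 to 1 — 8 moves in all.
Check: all required cells visited; 8 ≤ 8 moves.

7 - 10 - 11 - 12 - 9 - 6 - 3 - 2 - 1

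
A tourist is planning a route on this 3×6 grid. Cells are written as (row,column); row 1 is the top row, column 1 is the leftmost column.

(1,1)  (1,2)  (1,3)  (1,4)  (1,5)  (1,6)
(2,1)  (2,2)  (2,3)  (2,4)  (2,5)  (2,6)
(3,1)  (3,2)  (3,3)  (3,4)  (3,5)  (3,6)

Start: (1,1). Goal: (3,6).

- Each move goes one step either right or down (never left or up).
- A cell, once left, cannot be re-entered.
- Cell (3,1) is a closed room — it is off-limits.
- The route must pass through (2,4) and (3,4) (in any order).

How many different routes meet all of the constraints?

A right/down-only route from (1,1) to (3,6) makes exactly 2 down-moves and 5 right-moves in some order.
With no other constraints that would be C(7,2) = 21 routes.
A monotone route can only reach the required cells in the order (2,4), (3,4), so split there and multiply the segment counts (each segment already excludes blocked cells): (1,1)→(2,4): 4; (2,4)→(3,4): 1; (3,4)→(3,6): 1; product = 4.
That gives 4 routes.

4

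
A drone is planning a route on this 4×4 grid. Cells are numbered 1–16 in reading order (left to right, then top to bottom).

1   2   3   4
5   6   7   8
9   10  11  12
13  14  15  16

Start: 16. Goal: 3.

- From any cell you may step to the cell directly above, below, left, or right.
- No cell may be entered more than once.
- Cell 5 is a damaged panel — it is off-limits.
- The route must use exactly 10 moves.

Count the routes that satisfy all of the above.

11

Need simple routes of exactly 10 moves from 16 to 3 (Manhattan distance 4, so 3 moves are spent on a detour and 3 undoing it).
Branch systematically from the start, pruning whenever the remaining move budget drops below the Manhattan distance to 3 or differs from it in parity. Grouping the completions by first move — via 12: 4; via 15: 7 — and summing: 4 + 7 = 11.
That gives 11 routes.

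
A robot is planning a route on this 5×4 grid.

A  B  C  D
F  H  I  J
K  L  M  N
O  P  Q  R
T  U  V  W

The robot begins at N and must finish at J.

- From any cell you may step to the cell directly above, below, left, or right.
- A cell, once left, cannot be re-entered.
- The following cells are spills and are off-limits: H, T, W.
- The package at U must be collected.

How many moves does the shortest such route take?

Any route passes through U somewhere between N and J. Summing Manhattan distances along the two legs (N → U → J) gives a lower bound of 4 + 5 = 9 moves.
A route of 9 moves achieves this: N → R → Q → V → U → P → L → M → I → J.
Since 9 matches the lower bound, it is optimal.

9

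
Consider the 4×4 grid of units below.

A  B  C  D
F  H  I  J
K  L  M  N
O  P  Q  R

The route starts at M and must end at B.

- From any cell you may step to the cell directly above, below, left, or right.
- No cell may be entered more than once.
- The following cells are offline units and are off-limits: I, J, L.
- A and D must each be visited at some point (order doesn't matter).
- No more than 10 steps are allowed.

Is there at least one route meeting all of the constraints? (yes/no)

no

D must be visited but has only one open neighbour (C), and it is neither the start nor the goal — the route would have to enter and leave through C, re-entering it.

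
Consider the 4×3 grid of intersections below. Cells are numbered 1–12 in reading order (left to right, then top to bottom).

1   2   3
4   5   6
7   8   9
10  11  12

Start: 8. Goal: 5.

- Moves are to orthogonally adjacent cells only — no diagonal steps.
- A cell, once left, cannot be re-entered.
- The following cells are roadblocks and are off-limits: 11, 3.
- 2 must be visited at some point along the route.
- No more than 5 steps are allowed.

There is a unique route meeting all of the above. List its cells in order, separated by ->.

The budget equals the shortest possible length, so every move has to be on a shortest route through the required cells.
Route from 8: left to 7, 2× up (reaching 1), right to 2, down to 5 — 5 moves in all.
Check: all required cells visited; 5 ≤ 5 moves.

8 -> 7 -> 4 -> 1 -> 2 -> 5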